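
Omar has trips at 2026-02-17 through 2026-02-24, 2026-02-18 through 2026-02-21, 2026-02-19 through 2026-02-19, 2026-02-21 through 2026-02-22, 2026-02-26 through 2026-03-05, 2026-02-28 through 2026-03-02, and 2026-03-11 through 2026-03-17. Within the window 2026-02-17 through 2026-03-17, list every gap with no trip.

Covered (merged): 2026-02-17 through 2026-02-24, 2026-02-26 through 2026-03-05, 2026-03-11 through 2026-03-17.
Complement within 2026-02-17 through 2026-03-17: 2026-02-25 through 2026-02-25, 2026-03-06 through 2026-03-10.

2026-02-25 through 2026-02-25, 2026-03-06 through 2026-03-10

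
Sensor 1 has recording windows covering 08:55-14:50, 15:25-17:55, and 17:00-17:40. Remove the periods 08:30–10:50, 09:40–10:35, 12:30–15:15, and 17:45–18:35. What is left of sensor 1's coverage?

10:50-12:30, 15:25-17:45

First set merges to 08:55-14:50, 15:25-17:55.
Second set merges to 08:30-10:50, 12:30-15:15, 17:45-18:35.
08:55-14:50 \ B = 10:50-12:30.
15:25-17:55 \ B = 15:25-17:45.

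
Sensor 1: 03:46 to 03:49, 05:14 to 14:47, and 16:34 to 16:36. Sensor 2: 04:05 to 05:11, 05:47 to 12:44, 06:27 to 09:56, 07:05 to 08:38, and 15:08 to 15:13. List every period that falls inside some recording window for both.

05:47–12:44

Merge the second list: 04:05–05:11, 05:47–12:44, 15:08–15:13.
03:46–03:49: no overlap with the second set.
05:14–14:47 meets the second set on 05:47–12:44.
16:34–16:36: no overlap with the second set.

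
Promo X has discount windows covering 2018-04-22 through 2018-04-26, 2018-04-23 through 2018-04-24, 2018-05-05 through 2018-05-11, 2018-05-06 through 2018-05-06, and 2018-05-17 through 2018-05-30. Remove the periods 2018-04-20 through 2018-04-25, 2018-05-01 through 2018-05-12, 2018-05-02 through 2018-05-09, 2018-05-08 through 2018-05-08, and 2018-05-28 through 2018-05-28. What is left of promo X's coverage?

First set merges to 2018-04-22 through 2018-04-26, 2018-05-05 through 2018-05-11, 2018-05-17 through 2018-05-30.
Second set merges to 2018-04-20 through 2018-04-25, 2018-05-01 through 2018-05-12, 2018-05-28 through 2018-05-28.
2018-04-22 through 2018-04-26 minus B → 2018-04-26 through 2018-04-26.
2018-05-05 through 2018-05-11: fully covered by B → removed.
2018-05-17 through 2018-05-30 minus B → 2018-05-17 through 2018-05-27, 2018-05-29 through 2018-05-30.

2018-04-26 through 2018-04-26, 2018-05-17 through 2018-05-27, 2018-05-29 through 2018-05-30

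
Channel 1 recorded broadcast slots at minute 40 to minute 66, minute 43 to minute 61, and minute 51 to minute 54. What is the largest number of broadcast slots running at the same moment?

3

Sweep endpoints in order; track running count of active intervals.
Peak of 3 reached at minute 51.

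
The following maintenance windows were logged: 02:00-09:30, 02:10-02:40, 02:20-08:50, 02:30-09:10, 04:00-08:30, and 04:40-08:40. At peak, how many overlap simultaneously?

5

Walk the sorted start/end points keeping a running depth.
The depth first hits 5 at 04:40.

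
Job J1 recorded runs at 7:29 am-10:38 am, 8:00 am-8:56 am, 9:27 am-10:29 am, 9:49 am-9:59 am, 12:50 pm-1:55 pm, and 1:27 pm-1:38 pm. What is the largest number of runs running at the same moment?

Walk the sorted start/end points keeping a running depth.
The depth first hits 3 at 9:49 am.

3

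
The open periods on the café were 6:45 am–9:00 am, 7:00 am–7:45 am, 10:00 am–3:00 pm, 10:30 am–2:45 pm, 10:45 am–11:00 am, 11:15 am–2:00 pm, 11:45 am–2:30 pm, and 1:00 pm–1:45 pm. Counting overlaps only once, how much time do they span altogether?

7 h 15 min

Merged: 6:45 am-9:00 am, 10:00 am-3:00 pm.
Lengths: 2 h 15 min + 5 h = 7 h 15 min.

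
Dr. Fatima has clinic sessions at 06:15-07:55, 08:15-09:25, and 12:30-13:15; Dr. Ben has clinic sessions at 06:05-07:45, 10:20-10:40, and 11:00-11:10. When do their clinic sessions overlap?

06:15-07:55 meets the second set on 06:15-07:45.
08:15-09:25: no overlap with the second set.
12:30-13:15: no overlap with the second set.

06:15-07:45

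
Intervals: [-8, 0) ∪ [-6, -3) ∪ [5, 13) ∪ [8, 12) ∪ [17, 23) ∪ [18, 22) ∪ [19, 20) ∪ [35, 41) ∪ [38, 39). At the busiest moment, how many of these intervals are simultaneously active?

3

At 19, 3 of the intervals are simultaneously active.
No point has more.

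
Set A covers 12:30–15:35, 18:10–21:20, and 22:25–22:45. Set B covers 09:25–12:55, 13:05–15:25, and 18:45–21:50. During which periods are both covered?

12:30–15:35 overlaps B on 12:30–12:55, 13:05–15:25.
18:10–21:20 overlaps B on 18:45–21:20.
22:25–22:45 falls entirely outside B.

12:30–12:55, 13:05–15:25, 18:45–21:20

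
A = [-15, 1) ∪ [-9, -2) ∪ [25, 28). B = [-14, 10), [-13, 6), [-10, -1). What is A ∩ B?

[-14, 1)

Merge the first list: [-15, 1), [25, 28).
Merge the second list: [-14, 10).
[-15, 1) overlaps B on [-14, 1).
[25, 28) falls entirely outside B.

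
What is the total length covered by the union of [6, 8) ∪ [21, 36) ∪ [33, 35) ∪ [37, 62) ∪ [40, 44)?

Merged: [6, 8), [21, 36), [37, 62).
Lengths: 2 + 15 + 25 = 42.

42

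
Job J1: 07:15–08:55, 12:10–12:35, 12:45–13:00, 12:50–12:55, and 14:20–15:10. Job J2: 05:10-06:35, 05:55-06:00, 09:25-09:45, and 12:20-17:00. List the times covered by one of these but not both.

05:10-06:35, 07:15-08:55, 09:25-09:45, 12:10-12:20, 12:35-12:45, 13:00-14:20, 15:10-17:00

A, merged: 07:15-08:55, 12:10-12:35, 12:45-13:00, 14:20-15:10.
B, merged: 05:10-06:35, 09:25-09:45, 12:20-17:00.
Only in the first: 07:15-08:55, 12:10-12:20.
Only in the second: 05:10-06:35, 09:25-09:45, 12:35-12:45, 13:00-14:20, 15:10-17:00.
Together these are the periods covered by exactly one.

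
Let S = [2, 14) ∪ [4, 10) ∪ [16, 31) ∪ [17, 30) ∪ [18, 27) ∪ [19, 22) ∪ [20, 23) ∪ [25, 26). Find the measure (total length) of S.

27

Merged: [2, 14), [16, 31).
Lengths: 12 + 15 = 27.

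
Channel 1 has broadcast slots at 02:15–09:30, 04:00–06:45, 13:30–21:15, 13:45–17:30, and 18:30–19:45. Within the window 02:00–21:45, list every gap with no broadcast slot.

02:00–02:15, 09:30–13:30, 21:15–21:45

After merging, the occupied span is 02:15–09:30, 13:30–21:15.
Complement within 02:00–21:45: 02:00–02:15, 09:30–13:30, 21:15–21:45.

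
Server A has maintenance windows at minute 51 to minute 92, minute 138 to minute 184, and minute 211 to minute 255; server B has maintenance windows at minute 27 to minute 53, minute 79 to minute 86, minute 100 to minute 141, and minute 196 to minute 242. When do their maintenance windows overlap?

minute 51 to minute 53, minute 79 to minute 86, minute 138 to minute 141, minute 211 to minute 242

minute 51 to minute 92 overlaps B on minute 51 to minute 53, minute 79 to minute 86.
minute 138 to minute 184 overlaps B on minute 138 to minute 141.
minute 211 to minute 255 overlaps B on minute 211 to minute 242.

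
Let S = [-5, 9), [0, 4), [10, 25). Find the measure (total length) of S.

Merged: [-5, 9), [10, 25).
Lengths: 14 + 15 = 29.

29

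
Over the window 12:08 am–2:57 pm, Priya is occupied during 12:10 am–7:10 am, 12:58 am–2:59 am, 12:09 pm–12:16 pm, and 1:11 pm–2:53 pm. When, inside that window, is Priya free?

The merged coverage is 12:10 am–7:10 am, 12:09 pm–12:16 pm, 1:11 pm–2:53 pm.
Complement within 12:08 am–2:57 pm: 12:08 am–12:10 am, 7:10 am–12:09 pm, 12:16 pm–1:11 pm, 2:53 pm–2:57 pm.

12:08 am–12:10 am, 7:10 am–12:09 pm, 12:16 pm–1:11 pm, 2:53 pm–2:57 pm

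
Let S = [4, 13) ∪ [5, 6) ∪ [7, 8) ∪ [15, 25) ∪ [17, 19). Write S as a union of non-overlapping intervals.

[5, 6) overlaps/touches [4, 13) → extend to [4, 13).
[7, 8) overlaps/touches [4, 13) → extend to [4, 13).
[15, 25) is disjoint → start new block.
[17, 19) overlaps/touches [15, 25) → extend to [15, 25).

[4, 13) ∪ [15, 25)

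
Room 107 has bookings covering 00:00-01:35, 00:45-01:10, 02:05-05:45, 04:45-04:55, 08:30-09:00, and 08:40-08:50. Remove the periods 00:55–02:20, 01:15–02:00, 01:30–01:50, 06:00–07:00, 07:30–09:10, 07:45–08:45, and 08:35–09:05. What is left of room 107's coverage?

00:00–00:55, 02:20–05:45

A, merged: 00:00–01:35, 02:05–05:45, 08:30–09:00.
B, merged: 00:55–02:20, 06:00–07:00, 07:30–09:10.
00:00–01:35 minus B → 00:00–00:55.
02:05–05:45 minus B → 02:20–05:45.
08:30–09:00: fully covered by B → removed.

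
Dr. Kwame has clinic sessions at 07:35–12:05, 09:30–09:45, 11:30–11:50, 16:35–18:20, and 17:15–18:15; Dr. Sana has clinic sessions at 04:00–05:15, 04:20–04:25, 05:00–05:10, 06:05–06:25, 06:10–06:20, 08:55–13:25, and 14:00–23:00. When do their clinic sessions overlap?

08:55–12:05, 16:35–18:20

A, merged: 07:35–12:05, 16:35–18:20.
B, merged: 04:00–05:15, 06:05–06:25, 08:55–13:25, 14:00–23:00.
07:35–12:05 ∩ B → 08:55–12:05.
16:35–18:20 ∩ B → 16:35–18:20.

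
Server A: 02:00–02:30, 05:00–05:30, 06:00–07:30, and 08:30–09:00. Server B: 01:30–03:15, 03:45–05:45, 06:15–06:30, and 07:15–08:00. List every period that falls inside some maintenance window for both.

02:00–02:30 overlaps B on 02:00–02:30.
05:00–05:30 overlaps B on 05:00–05:30.
06:00–07:30 overlaps B on 06:15–06:30, 07:15–07:30.
08:30–09:00 falls entirely outside B.

02:00–02:30, 05:00–05:30, 06:15–06:30, 07:15–07:30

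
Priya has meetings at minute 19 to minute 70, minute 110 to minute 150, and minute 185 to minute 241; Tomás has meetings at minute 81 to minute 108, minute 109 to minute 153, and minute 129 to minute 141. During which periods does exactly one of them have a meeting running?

minute 19 to minute 70, minute 81 to minute 108, minute 109 to minute 110, minute 150 to minute 153, minute 185 to minute 241

Merge the second list: minute 81 to minute 108, minute 109 to minute 153.
A but not B: minute 19 to minute 70, minute 185 to minute 241.
B but not A: minute 81 to minute 108, minute 109 to minute 110, minute 150 to minute 153.
Combining gives A △ B.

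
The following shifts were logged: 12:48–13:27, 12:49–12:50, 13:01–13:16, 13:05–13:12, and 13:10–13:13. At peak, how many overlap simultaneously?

At 13:10, 4 of the intervals are simultaneously active.
No point has more.

4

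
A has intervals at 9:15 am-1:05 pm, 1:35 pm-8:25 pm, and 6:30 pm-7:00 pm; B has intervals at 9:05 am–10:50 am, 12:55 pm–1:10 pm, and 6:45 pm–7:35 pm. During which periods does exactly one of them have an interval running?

9:05 am-9:15 am, 10:50 am-12:55 pm, 1:05 pm-1:10 pm, 1:35 pm-6:45 pm, 7:35 pm-8:25 pm

First set merges to 9:15 am-1:05 pm, 1:35 pm-8:25 pm.
A but not B: 10:50 am-12:55 pm, 1:35 pm-6:45 pm, 7:35 pm-8:25 pm.
B but not A: 9:05 am-9:15 am, 1:05 pm-1:10 pm.
Combining gives A △ B.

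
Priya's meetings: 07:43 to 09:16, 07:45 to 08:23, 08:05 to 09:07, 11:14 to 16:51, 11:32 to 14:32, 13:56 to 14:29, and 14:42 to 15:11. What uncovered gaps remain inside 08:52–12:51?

After merging, the occupied span is 07:43–09:16, 11:14–16:51.
Complement within 08:52–12:51: 09:16–11:14.

09:16–11:14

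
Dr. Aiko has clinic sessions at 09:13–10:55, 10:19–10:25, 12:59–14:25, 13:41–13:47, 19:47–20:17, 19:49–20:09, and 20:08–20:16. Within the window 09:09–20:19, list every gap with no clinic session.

09:09–09:13, 10:55–12:59, 14:25–19:47, 20:17–20:19

After merging, the occupied span is 09:13–10:55, 12:59–14:25, 19:47–20:17.
Gaps within 09:09–20:19: 09:09–09:13, 10:55–12:59, 14:25–19:47, 20:17–20:19.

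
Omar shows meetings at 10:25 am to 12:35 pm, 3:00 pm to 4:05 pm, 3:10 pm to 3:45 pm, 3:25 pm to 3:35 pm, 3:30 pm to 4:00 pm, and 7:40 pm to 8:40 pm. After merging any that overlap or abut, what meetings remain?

3:00 pm–4:05 pm is disjoint → start new block.
3:10 pm–3:45 pm overlaps/touches 3:00 pm–4:05 pm → extend to 3:00 pm–4:05 pm.
3:25 pm–3:35 pm overlaps/touches 3:00 pm–4:05 pm → extend to 3:00 pm–4:05 pm.
3:30 pm–4:00 pm overlaps/touches 3:00 pm–4:05 pm → extend to 3:00 pm–4:05 pm.
7:40 pm–8:40 pm is disjoint → start new block.

10:25 am–12:35 pm, 3:00 pm–4:05 pm, 7:40 pm–8:40 pm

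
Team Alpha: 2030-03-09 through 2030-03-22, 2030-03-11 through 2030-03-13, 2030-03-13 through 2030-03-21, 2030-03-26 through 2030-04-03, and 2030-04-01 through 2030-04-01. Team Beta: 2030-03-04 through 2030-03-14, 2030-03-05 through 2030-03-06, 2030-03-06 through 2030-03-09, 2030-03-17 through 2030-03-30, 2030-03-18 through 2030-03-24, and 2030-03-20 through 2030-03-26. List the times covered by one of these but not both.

First set merges to 2030-03-09 through 2030-03-22, 2030-03-26 through 2030-04-03.
Second set merges to 2030-03-04 through 2030-03-14, 2030-03-17 through 2030-03-30.
Only in the first: 2030-03-15 through 2030-03-16, 2030-03-31 through 2030-04-03.
Only in the second: 2030-03-04 through 2030-03-08, 2030-03-23 through 2030-03-25.
Together these are the periods covered by exactly one.

2030-03-04 through 2030-03-08, 2030-03-15 through 2030-03-16, 2030-03-23 through 2030-03-25, 2030-03-31 through 2030-04-03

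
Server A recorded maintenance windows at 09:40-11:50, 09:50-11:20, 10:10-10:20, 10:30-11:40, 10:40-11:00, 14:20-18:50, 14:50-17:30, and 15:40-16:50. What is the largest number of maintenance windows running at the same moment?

At 10:40, 4 of the intervals are simultaneously active.
No point has more.

4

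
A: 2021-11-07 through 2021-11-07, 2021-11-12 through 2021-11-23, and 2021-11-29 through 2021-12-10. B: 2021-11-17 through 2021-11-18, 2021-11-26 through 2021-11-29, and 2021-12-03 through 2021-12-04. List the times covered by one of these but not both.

A \ B = 2021-11-07 through 2021-11-07, 2021-11-12 through 2021-11-16, 2021-11-19 through 2021-11-23, 2021-11-30 through 2021-12-02, 2021-12-05 through 2021-12-10.
B \ A = 2021-11-26 through 2021-11-28.
Union of the two gives the symmetric difference.

2021-11-07 through 2021-11-07, 2021-11-12 through 2021-11-16, 2021-11-19 through 2021-11-23, 2021-11-26 through 2021-11-28, 2021-11-30 through 2021-12-02, 2021-12-05 through 2021-12-10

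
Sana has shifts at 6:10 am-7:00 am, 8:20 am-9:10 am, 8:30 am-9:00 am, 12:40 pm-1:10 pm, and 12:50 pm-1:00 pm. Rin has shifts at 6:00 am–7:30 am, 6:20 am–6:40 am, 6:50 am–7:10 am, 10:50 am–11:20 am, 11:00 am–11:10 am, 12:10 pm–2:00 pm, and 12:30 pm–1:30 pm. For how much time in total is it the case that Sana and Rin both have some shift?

A, merged: 6:10 am–7:00 am, 8:20 am–9:10 am, 12:40 pm–1:10 pm.
B, merged: 6:00 am–7:30 am, 10:50 am–11:20 am, 12:10 pm–2:00 pm.
A ∩ B = 6:10 am–7:00 am, 12:40 pm–1:10 pm.
Total: 50 min + 30 min = 1 h 20 min.

1 h 20 min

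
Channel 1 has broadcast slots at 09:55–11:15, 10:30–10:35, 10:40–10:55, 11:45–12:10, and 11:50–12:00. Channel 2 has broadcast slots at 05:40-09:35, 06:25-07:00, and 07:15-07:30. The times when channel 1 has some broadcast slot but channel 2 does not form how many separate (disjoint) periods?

2

Merge the first list: 09:55–11:15, 11:45–12:10.
Merge the second list: 05:40–09:35.
A \ B = 09:55–11:15, 11:45–12:10.
That is 2 disjoint pieces.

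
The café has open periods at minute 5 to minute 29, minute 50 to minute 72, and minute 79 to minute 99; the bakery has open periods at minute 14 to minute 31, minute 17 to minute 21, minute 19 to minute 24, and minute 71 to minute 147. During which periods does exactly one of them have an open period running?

Merge the second list: minute 14 to minute 31, minute 71 to minute 147.
Only in the first: minute 5 to minute 14, minute 50 to minute 71.
Only in the second: minute 29 to minute 31, minute 72 to minute 79, minute 99 to minute 147.
Together these are the periods covered by exactly one.

minute 5 to minute 14, minute 29 to minute 31, minute 50 to minute 71, minute 72 to minute 79, minute 99 to minute 147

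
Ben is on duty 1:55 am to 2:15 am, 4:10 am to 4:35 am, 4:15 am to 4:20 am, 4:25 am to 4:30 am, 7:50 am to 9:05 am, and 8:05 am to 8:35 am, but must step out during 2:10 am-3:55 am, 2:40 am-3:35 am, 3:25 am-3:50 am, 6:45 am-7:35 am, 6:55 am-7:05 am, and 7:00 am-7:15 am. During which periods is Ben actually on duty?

1:55 am–2:10 am, 4:10 am–4:35 am, 7:50 am–9:05 am

A, merged: 1:55 am–2:15 am, 4:10 am–4:35 am, 7:50 am–9:05 am.
B, merged: 2:10 am–3:55 am, 6:45 am–7:35 am.
1:55 am–2:15 am minus B → 1:55 am–2:10 am.
4:10 am–4:35 am: no B overlap → unchanged.
7:50 am–9:05 am: no B overlap → unchanged.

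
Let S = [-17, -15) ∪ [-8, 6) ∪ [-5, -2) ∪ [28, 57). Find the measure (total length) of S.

45

Merged: [-17, -15), [-8, 6), [28, 57).
Lengths: 2 + 14 + 29 = 45.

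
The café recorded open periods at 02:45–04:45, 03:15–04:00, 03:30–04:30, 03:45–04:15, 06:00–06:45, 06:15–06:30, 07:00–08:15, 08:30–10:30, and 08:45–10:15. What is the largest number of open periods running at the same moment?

4

Sweep endpoints in order; track running count of active intervals.
Peak of 4 reached at 03:45.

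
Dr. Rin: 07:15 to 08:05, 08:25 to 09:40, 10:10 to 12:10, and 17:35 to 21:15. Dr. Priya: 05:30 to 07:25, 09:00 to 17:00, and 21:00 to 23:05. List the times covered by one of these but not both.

05:30-07:15, 07:25-08:05, 08:25-09:00, 09:40-10:10, 12:10-17:00, 17:35-21:00, 21:15-23:05

Only in the first: 07:25-08:05, 08:25-09:00, 17:35-21:00.
Only in the second: 05:30-07:15, 09:40-10:10, 12:10-17:00, 21:15-23:05.
Together these are the periods covered by exactly one.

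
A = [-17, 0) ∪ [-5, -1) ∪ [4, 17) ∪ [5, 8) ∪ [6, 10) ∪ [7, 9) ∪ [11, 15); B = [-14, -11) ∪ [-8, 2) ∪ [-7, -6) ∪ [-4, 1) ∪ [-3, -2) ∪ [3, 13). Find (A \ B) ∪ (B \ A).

Merge the first list: [-17, 0), [4, 17).
Merge the second list: [-14, -11), [-8, 2), [3, 13).
A \ B = [-17, -14), [-11, -8), [13, 17).
B \ A = [0, 2), [3, 4).
Union of the two gives the symmetric difference.

[-17, -14) ∪ [-11, -8) ∪ [0, 2) ∪ [3, 4) ∪ [13, 17)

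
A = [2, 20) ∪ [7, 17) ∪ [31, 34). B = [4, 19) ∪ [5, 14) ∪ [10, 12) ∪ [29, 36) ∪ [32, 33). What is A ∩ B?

Merge the first list: [2, 20), [31, 34).
Merge the second list: [4, 19), [29, 36).
[2, 20) overlaps B on [4, 19).
[31, 34) overlaps B on [31, 34).

[4, 19) ∪ [31, 34)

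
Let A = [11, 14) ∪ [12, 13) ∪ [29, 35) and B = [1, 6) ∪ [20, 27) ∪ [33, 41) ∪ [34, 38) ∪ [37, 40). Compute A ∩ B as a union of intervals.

A, merged: [11, 14), [29, 35).
B, merged: [1, 6), [20, 27), [33, 41).
[11, 14): no overlap with the second set.
[29, 35) meets the second set on [33, 35).

[33, 35)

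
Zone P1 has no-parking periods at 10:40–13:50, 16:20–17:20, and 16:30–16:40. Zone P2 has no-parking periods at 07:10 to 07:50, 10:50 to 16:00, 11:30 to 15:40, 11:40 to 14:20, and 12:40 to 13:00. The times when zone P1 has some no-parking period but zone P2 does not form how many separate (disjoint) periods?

2

Merge the first list: 10:40-13:50, 16:20-17:20.
Merge the second list: 07:10-07:50, 10:50-16:00.
A \ B = 10:40-10:50, 16:20-17:20.
That is 2 disjoint pieces.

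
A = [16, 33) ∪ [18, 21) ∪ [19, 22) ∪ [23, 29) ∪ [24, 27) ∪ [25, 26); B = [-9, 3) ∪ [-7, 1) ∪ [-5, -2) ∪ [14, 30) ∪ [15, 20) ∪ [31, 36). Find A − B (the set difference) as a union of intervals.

[30, 31)

First set merges to [16, 33).
Second set merges to [-9, 3), [14, 30), [31, 36).
[16, 33) with B removed leaves [30, 31).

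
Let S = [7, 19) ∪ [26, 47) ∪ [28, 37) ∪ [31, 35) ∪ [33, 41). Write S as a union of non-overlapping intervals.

[26, 47) is disjoint → start new block.
[28, 37) overlaps/touches [26, 47) → extend to [26, 47).
[31, 35) overlaps/touches [26, 47) → extend to [26, 47).
[33, 41) overlaps/touches [26, 47) → extend to [26, 47).

[7, 19) ∪ [26, 47)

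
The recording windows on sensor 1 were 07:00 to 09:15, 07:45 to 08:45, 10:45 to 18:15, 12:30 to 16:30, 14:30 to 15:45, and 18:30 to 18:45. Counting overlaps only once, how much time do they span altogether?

10 h

Merged: 07:00-09:15, 10:45-18:15, 18:30-18:45.
Lengths: 2 h 15 min + 7 h 30 min + 15 min = 10 h.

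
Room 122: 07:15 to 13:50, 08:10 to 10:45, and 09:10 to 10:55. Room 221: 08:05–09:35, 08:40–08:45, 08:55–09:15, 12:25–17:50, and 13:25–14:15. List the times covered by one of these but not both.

First set merges to 07:15–13:50.
Second set merges to 08:05–09:35, 12:25–17:50.
A \ B = 07:15–08:05, 09:35–12:25.
B \ A = 13:50–17:50.
Union of the two gives the symmetric difference.

07:15–08:05, 09:35–12:25, 13:50–17:50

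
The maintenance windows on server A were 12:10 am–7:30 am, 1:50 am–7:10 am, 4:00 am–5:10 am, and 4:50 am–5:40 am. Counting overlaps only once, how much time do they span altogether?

Merged: 12:10 am–7:30 am.
Length: 7 h 20 min.

7 h 20 min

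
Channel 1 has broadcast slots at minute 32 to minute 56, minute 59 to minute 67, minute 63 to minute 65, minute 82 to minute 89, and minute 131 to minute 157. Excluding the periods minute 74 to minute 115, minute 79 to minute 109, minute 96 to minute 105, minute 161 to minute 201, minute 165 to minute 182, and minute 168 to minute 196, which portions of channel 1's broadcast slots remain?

A, merged: minute 32 to minute 56, minute 59 to minute 67, minute 82 to minute 89, minute 131 to minute 157.
B, merged: minute 74 to minute 115, minute 161 to minute 201.
minute 32 to minute 56: nothing removed.
minute 59 to minute 67: nothing removed.
minute 82 to minute 89: entirely removed.
minute 131 to minute 157: nothing removed.

minute 32 to minute 56, minute 59 to minute 67, minute 131 to minute 157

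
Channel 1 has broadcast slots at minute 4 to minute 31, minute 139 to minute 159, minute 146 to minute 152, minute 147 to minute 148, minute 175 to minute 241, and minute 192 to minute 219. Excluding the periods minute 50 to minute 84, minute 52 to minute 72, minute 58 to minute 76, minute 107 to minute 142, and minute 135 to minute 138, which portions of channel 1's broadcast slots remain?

Merge the first list: minute 4 to minute 31, minute 139 to minute 159, minute 175 to minute 241.
Merge the second list: minute 50 to minute 84, minute 107 to minute 142.
minute 4 to minute 31: no B overlap → unchanged.
minute 139 to minute 159 minus B → minute 142 to minute 159.
minute 175 to minute 241: no B overlap → unchanged.

minute 4 to minute 31, minute 142 to minute 159, minute 175 to minute 241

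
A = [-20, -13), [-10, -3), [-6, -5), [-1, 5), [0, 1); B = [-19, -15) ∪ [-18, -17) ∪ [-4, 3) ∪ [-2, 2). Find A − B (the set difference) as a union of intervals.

First set merges to [-20, -13), [-10, -3), [-1, 5).
Second set merges to [-19, -15), [-4, 3).
[-20, -13) \ B = [-20, -19), [-15, -13).
[-10, -3) \ B = [-10, -4).
[-1, 5) \ B = [3, 5).

[-20, -19) ∪ [-15, -13) ∪ [-10, -4) ∪ [3, 5)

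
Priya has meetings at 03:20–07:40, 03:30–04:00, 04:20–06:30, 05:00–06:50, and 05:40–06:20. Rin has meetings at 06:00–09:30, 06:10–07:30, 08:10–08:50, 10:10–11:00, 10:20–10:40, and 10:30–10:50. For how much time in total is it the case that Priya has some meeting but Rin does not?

Merge the first list: 03:20–07:40.
Merge the second list: 06:00–09:30, 10:10–11:00.
A \ B = 03:20–06:00.
Total: 2 h 40 min.

2 h 40 min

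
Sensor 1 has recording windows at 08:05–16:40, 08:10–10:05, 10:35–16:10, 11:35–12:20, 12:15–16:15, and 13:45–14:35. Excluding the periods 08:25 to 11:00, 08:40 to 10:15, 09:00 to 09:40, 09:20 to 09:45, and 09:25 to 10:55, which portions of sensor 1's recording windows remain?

08:05–08:25, 11:00–16:40

A, merged: 08:05–16:40.
B, merged: 08:25–11:00.
08:05–16:40 minus B → 08:05–08:25, 11:00–16:40.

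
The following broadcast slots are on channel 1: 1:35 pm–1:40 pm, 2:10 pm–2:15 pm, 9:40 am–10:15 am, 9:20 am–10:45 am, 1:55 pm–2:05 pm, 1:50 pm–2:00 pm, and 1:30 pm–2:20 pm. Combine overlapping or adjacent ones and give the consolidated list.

Sort by start: 9:20 am–10:45 am, 9:40 am–10:15 am, 1:30 pm–2:20 pm, 1:35 pm–1:40 pm, 1:50 pm–2:00 pm, 1:55 pm–2:05 pm, 2:10 pm–2:15 pm.
9:40 am–10:15 am overlaps/touches 9:20 am–10:45 am → extend to 9:20 am–10:45 am.
1:30 pm–2:20 pm is disjoint → start new block.
1:35 pm–1:40 pm overlaps/touches 1:30 pm–2:20 pm → extend to 1:30 pm–2:20 pm.
1:50 pm–2:00 pm overlaps/touches 1:30 pm–2:20 pm → extend to 1:30 pm–2:20 pm.
1:55 pm–2:05 pm overlaps/touches 1:30 pm–2:20 pm → extend to 1:30 pm–2:20 pm.
2:10 pm–2:15 pm overlaps/touches 1:30 pm–2:20 pm → extend to 1:30 pm–2:20 pm.

9:20 am–10:45 am, 1:30 pm–2:20 pm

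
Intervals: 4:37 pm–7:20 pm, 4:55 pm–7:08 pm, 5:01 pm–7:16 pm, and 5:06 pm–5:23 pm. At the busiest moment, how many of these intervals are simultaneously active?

Sweep endpoints in order; track running count of active intervals.
Peak of 4 reached at 5:06 pm.

4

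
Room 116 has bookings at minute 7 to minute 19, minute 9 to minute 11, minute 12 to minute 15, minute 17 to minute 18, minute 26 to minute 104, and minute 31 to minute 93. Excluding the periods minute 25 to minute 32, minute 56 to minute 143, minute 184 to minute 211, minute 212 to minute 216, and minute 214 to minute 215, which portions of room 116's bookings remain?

minute 7 to minute 19, minute 32 to minute 56

Merge the first list: minute 7 to minute 19, minute 26 to minute 104.
Merge the second list: minute 25 to minute 32, minute 56 to minute 143, minute 184 to minute 211, minute 212 to minute 216.
minute 7 to minute 19: no B overlap → unchanged.
minute 26 to minute 104 minus B → minute 32 to minute 56.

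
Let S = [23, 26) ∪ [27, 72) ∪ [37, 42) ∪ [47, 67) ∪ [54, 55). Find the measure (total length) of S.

Merged: [23, 26), [27, 72).
Lengths: 3 + 45 = 48.

48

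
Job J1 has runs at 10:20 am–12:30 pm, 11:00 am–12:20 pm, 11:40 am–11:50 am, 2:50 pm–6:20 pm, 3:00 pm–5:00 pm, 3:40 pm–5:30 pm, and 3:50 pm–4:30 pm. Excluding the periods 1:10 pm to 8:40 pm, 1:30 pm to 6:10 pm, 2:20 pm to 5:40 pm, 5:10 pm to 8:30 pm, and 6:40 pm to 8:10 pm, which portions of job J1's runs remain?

10:20 am–12:30 pm

First set merges to 10:20 am–12:30 pm, 2:50 pm–6:20 pm.
Second set merges to 1:10 pm–8:40 pm.
10:20 am–12:30 pm is untouched.
2:50 pm–6:20 pm lies entirely inside B → drops out.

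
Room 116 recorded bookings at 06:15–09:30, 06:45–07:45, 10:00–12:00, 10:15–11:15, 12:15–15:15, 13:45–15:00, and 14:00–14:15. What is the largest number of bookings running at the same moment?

Sweep endpoints in order; track running count of active intervals.
Peak of 3 reached at 14:00.

3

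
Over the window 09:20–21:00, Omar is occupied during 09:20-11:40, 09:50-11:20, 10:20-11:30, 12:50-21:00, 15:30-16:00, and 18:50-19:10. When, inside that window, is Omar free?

11:40-12:50

The merged coverage is 09:20-11:40, 12:50-21:00.
Gaps within 09:20-21:00: 11:40-12:50.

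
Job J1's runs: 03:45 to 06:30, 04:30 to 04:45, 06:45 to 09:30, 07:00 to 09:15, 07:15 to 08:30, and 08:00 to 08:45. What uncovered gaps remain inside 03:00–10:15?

03:00–03:45, 06:30–06:45, 09:30–10:15

Covered (merged): 03:45–06:30, 06:45–09:30.
Complement within 03:00–10:15: 03:00–03:45, 06:30–06:45, 09:30–10:15.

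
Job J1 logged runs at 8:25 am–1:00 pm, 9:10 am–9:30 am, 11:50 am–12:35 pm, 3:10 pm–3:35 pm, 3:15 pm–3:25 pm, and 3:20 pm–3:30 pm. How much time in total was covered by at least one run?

Merged: 8:25 am–1:00 pm, 3:10 pm–3:35 pm.
Lengths: 4 h 35 min + 25 min = 5 h.

5 h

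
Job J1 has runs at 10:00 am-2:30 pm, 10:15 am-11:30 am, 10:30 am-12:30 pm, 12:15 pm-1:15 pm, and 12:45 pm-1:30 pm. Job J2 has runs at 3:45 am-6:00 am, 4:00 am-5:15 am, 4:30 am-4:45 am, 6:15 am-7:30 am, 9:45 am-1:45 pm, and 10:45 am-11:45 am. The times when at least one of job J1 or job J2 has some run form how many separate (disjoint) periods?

Merge the first list: 10:00 am–2:30 pm.
Merge the second list: 3:45 am–6:00 am, 6:15 am–7:30 am, 9:45 am–1:45 pm.
A ∪ B = 3:45 am–6:00 am, 6:15 am–7:30 am, 9:45 am–2:30 pm.
That is 3 disjoint pieces.

3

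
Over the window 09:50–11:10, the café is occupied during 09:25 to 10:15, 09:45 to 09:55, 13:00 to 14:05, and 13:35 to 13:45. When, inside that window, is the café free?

Covered (merged): 09:25–10:15, 13:00–14:05.
Uncovered inside 09:50–11:10: 10:15–11:10.

10:15–11:10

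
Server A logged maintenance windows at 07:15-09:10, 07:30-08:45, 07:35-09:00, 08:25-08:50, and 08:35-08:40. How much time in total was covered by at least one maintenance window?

Merged: 07:15-09:10.
Length: 1 h 55 min.

1 h 55 min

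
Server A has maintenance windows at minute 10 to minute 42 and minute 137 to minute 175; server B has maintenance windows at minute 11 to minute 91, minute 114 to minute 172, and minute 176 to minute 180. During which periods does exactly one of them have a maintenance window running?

minute 10 to minute 11, minute 42 to minute 91, minute 114 to minute 137, minute 172 to minute 175, minute 176 to minute 180

Only in the first: minute 10 to minute 11, minute 172 to minute 175.
Only in the second: minute 42 to minute 91, minute 114 to minute 137, minute 176 to minute 180.
Together these are the periods covered by exactly one.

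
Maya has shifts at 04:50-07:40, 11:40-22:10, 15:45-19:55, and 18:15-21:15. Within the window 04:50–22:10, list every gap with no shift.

07:40-11:40

Covered (merged): 04:50-07:40, 11:40-22:10.
Complement within 04:50-22:10: 07:40-11:40.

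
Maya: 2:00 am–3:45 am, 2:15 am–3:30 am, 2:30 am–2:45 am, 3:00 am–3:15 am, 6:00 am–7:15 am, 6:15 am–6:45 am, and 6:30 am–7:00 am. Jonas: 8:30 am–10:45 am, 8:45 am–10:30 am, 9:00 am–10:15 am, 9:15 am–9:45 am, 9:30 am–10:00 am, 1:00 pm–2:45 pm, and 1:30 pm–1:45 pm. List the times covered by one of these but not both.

A, merged: 2:00 am-3:45 am, 6:00 am-7:15 am.
B, merged: 8:30 am-10:45 am, 1:00 pm-2:45 pm.
Only in the first: 2:00 am-3:45 am, 6:00 am-7:15 am.
Only in the second: 8:30 am-10:45 am, 1:00 pm-2:45 pm.
Together these are the periods covered by exactly one.

2:00 am-3:45 am, 6:00 am-7:15 am, 8:30 am-10:45 am, 1:00 pm-2:45 pm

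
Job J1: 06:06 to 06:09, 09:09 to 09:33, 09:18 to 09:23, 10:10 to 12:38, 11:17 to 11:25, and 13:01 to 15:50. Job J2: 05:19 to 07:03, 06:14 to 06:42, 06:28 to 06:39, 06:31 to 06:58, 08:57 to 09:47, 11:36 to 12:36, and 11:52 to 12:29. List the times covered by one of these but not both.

Merge the first list: 06:06–06:09, 09:09–09:33, 10:10–12:38, 13:01–15:50.
Merge the second list: 05:19–07:03, 08:57–09:47, 11:36–12:36.
Only in the first: 10:10–11:36, 12:36–12:38, 13:01–15:50.
Only in the second: 05:19–06:06, 06:09–07:03, 08:57–09:09, 09:33–09:47.
Together these are the periods covered by exactly one.

05:19–06:06, 06:09–07:03, 08:57–09:09, 09:33–09:47, 10:10–11:36, 12:36–12:38, 13:01–15:50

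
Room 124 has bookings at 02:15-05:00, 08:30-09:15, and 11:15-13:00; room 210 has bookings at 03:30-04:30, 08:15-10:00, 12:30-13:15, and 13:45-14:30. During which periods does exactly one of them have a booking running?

02:15-03:30, 04:30-05:00, 08:15-08:30, 09:15-10:00, 11:15-12:30, 13:00-13:15, 13:45-14:30

Only in the first: 02:15-03:30, 04:30-05:00, 11:15-12:30.
Only in the second: 08:15-08:30, 09:15-10:00, 13:00-13:15, 13:45-14:30.
Together these are the periods covered by exactly one.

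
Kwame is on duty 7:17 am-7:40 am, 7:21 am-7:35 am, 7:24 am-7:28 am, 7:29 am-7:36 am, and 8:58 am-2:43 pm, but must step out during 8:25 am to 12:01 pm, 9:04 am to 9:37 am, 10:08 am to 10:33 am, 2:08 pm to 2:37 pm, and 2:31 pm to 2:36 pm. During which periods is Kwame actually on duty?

Merge the first list: 7:17 am–7:40 am, 8:58 am–2:43 pm.
Merge the second list: 8:25 am–12:01 pm, 2:08 pm–2:37 pm.
7:17 am–7:40 am: nothing removed.
8:58 am–2:43 pm \ B = 12:01 pm–2:08 pm, 2:37 pm–2:43 pm.

7:17 am–7:40 am, 12:01 pm–2:08 pm, 2:37 pm–2:43 pm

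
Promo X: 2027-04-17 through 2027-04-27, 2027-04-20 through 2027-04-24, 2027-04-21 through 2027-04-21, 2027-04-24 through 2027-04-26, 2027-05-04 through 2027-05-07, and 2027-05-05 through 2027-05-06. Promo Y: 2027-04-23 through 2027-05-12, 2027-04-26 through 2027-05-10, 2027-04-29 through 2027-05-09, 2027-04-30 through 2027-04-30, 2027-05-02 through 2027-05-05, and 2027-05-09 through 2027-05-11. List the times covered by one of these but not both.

2027-04-17 through 2027-04-22, 2027-04-28 through 2027-05-03, 2027-05-08 through 2027-05-12

A, merged: 2027-04-17 through 2027-04-27, 2027-05-04 through 2027-05-07.
B, merged: 2027-04-23 through 2027-05-12.
A \ B = 2027-04-17 through 2027-04-22.
B \ A = 2027-04-28 through 2027-05-03, 2027-05-08 through 2027-05-12.
Union of the two gives the symmetric difference.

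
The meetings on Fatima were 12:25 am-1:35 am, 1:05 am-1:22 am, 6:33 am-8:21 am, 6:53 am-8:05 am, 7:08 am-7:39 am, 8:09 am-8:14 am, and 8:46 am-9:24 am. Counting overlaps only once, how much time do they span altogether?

3 h 36 min

Merged: 12:25 am–1:35 am, 6:33 am–8:21 am, 8:46 am–9:24 am.
Lengths: 1 h 10 min + 1 h 48 min + 38 min = 3 h 36 min.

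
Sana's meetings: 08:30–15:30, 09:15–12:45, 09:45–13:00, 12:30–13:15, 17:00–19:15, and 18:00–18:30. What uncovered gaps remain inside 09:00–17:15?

After merging, the occupied span is 08:30-15:30, 17:00-19:15.
Complement within 09:00-17:15: 15:30-17:00.

15:30-17:00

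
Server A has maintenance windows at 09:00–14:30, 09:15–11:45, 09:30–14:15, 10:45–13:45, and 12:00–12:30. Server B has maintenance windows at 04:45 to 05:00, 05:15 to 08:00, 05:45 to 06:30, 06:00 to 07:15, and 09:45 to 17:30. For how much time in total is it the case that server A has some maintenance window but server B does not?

45 min

First set merges to 09:00-14:30.
Second set merges to 04:45-05:00, 05:15-08:00, 09:45-17:30.
A \ B = 09:00-09:45.
Total: 45 min.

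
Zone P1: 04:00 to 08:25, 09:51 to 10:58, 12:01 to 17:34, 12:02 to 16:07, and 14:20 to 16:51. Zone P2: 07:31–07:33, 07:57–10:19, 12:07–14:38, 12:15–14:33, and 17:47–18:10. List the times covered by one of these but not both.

04:00-07:31, 07:33-07:57, 08:25-09:51, 10:19-10:58, 12:01-12:07, 14:38-17:34, 17:47-18:10

Merge the first list: 04:00-08:25, 09:51-10:58, 12:01-17:34.
Merge the second list: 07:31-07:33, 07:57-10:19, 12:07-14:38, 17:47-18:10.
Only in the first: 04:00-07:31, 07:33-07:57, 10:19-10:58, 12:01-12:07, 14:38-17:34.
Only in the second: 08:25-09:51, 17:47-18:10.
Together these are the periods covered by exactly one.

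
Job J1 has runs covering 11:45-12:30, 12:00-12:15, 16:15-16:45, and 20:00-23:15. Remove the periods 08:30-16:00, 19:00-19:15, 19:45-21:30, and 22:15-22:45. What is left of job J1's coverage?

16:15-16:45, 21:30-22:15, 22:45-23:15

Merge the first list: 11:45-12:30, 16:15-16:45, 20:00-23:15.
11:45-12:30: entirely removed.
16:15-16:45: nothing removed.
20:00-23:15 \ B = 21:30-22:15, 22:45-23:15.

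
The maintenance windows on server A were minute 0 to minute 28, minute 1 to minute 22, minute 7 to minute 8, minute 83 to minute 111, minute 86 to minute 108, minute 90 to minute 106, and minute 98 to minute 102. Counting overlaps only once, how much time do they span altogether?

Merged: minute 0 to minute 28, minute 83 to minute 111.
Lengths: 28 minutes + 28 minutes = 56 minutes.

56 minutes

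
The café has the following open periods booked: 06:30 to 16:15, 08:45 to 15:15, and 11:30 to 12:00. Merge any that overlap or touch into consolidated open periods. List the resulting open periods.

06:30–16:15

08:45–15:15 overlaps/touches 06:30–16:15 → extend to 06:30–16:15.
11:30–12:00 overlaps/touches 06:30–16:15 → extend to 06:30–16:15.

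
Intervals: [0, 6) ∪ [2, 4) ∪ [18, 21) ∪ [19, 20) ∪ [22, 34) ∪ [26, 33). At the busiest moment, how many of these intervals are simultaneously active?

2

Walk the sorted start/end points keeping a running depth.
The depth first hits 2 at 2.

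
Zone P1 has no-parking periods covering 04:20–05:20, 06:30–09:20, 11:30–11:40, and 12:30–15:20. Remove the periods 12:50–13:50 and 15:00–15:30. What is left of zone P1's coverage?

04:20–05:20: no B overlap → unchanged.
06:30–09:20: no B overlap → unchanged.
11:30–11:40: no B overlap → unchanged.
12:30–15:20 minus B → 12:30–12:50, 13:50–15:00.

04:20–05:20, 06:30–09:20, 11:30–11:40, 12:30–12:50, 13:50–15:00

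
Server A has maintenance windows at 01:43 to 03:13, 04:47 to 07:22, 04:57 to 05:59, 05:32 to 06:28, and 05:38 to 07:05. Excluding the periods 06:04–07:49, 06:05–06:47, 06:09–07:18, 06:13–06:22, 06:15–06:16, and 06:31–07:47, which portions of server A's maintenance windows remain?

01:43–03:13, 04:47–06:04

A, merged: 01:43–03:13, 04:47–07:22.
B, merged: 06:04–07:49.
01:43–03:13: nothing removed.
04:47–07:22 \ B = 04:47–06:04.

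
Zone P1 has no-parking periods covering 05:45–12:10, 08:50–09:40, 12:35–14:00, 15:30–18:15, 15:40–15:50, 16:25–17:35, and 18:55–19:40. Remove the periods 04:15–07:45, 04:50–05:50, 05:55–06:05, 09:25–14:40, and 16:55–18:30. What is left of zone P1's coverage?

07:45–09:25, 15:30–16:55, 18:55–19:40

Merge the first list: 05:45–12:10, 12:35–14:00, 15:30–18:15, 18:55–19:40.
Merge the second list: 04:15–07:45, 09:25–14:40, 16:55–18:30.
05:45–12:10 \ B = 07:45–09:25.
12:35–14:00: entirely removed.
15:30–18:15 \ B = 15:30–16:55.
18:55–19:40: nothing removed.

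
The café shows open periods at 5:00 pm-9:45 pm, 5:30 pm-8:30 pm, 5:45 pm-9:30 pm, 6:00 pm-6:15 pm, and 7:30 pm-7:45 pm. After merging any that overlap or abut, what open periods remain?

5:00 pm-9:45 pm

5:30 pm-8:30 pm overlaps/touches 5:00 pm-9:45 pm → extend to 5:00 pm-9:45 pm.
5:45 pm-9:30 pm overlaps/touches 5:00 pm-9:45 pm → extend to 5:00 pm-9:45 pm.
6:00 pm-6:15 pm overlaps/touches 5:00 pm-9:45 pm → extend to 5:00 pm-9:45 pm.
7:30 pm-7:45 pm overlaps/touches 5:00 pm-9:45 pm → extend to 5:00 pm-9:45 pm.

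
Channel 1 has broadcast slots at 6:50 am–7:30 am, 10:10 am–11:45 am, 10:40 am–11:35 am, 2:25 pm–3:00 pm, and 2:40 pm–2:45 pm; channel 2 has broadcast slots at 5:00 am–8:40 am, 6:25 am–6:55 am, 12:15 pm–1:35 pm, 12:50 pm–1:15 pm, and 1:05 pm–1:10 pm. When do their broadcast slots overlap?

A, merged: 6:50 am–7:30 am, 10:10 am–11:45 am, 2:25 pm–3:00 pm.
B, merged: 5:00 am–8:40 am, 12:15 pm–1:35 pm.
6:50 am–7:30 am meets the second set on 6:50 am–7:30 am.
10:10 am–11:45 am: no overlap with the second set.
2:25 pm–3:00 pm: no overlap with the second set.

6:50 am–7:30 am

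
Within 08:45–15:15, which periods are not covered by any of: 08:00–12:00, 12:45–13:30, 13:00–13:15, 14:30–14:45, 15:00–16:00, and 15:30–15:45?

After merging, the occupied span is 08:00-12:00, 12:45-13:30, 14:30-14:45, 15:00-16:00.
Uncovered inside 08:45-15:15: 12:00-12:45, 13:30-14:30, 14:45-15:00.

12:00-12:45, 13:30-14:30, 14:45-15:00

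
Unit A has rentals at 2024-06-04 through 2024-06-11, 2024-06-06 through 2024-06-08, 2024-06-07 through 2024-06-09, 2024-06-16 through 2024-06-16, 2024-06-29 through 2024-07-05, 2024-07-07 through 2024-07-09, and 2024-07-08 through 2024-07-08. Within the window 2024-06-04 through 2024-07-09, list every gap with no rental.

After merging, the occupied span is 2024-06-04 through 2024-06-11, 2024-06-16 through 2024-06-16, 2024-06-29 through 2024-07-05, 2024-07-07 through 2024-07-09.
Uncovered inside 2024-06-04 through 2024-07-09: 2024-06-12 through 2024-06-15, 2024-06-17 through 2024-06-28, 2024-07-06 through 2024-07-06.

2024-06-12 through 2024-06-15, 2024-06-17 through 2024-06-28, 2024-07-06 through 2024-07-06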